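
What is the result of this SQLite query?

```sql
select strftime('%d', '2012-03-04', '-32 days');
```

01

First apply '-32 days': 2012-03-04 → 2012-02-01.
`%d` extracts the 2-digit day of month: 01.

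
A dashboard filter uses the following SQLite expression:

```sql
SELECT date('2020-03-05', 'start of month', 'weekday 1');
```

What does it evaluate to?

2020-03-02

`start of month` rewinds 2020-03-05 to 2020-03-01.
`weekday 1` advances to the next Monday; 2020-03-01 is a Sunday, so it moves forward to 2020-03-02.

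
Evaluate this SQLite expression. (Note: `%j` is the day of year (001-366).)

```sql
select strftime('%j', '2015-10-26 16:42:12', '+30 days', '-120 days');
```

First apply '+30 days', '-120 days': 2015-10-26 16:42:12 → 2015-07-28 16:42:12.
Day-of-year for 2015-07-28: days since 2015-01-01 inclusive = 209, zero-padded to 209.

209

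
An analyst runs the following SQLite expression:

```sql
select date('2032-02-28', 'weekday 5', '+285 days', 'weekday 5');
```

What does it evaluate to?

`weekday 5` advances to the next Friday; 2032-02-28 is a Saturday, so it moves forward to 2032-03-05.
Applying '+285 days' to 2032-03-05: counting 285 days forward gives 2032-12-15.
`weekday 5` advances to the next Friday; 2032-12-15 is a Wednesday, so it moves forward to 2032-12-17.

2032-12-17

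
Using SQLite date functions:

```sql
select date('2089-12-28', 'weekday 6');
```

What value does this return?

`weekday 6` advances to the next Saturday; 2089-12-28 is a Wednesday, so it moves forward to 2089-12-31.

2089-12-31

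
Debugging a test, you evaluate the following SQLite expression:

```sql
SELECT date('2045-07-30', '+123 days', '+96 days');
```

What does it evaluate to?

2046-03-06

Applying '+123 days' to 2045-07-30: counting 123 days forward gives 2045-11-30.
Applying '+96 days' to 2045-11-30: counting 96 days forward gives 2046-03-06.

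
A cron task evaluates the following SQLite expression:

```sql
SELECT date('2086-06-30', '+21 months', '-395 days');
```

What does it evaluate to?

2087-03-01

Adding +21 months to 2086-06-30 gives 2088-03-30.
Applying '-395 days' to 2088-03-30: counting 395 days back gives 2087-03-01.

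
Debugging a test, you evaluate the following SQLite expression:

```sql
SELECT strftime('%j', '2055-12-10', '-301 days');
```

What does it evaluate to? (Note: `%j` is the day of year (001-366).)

First apply '-301 days': 2055-12-10 → 2055-02-12.
Day-of-year for 2055-02-12: days since 2055-01-01 inclusive = 43, zero-padded to 043.

043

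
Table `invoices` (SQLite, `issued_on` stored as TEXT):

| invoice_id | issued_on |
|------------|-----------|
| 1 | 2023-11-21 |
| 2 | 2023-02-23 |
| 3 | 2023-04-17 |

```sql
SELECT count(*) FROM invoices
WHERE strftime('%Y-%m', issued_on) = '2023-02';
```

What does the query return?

1

Rows with year-month 2023-02: 2023-02-23 → 1.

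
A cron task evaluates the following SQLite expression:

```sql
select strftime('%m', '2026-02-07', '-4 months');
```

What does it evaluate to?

10

First apply '-4 months': 2026-02-07 → 2025-10-07.
`%m` extracts the 2-digit month (01-12): 10.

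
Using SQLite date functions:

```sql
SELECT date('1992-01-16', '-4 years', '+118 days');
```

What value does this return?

Adding -4 years to 1992-01-16 gives 1988-01-16.
Applying '+118 days' to 1988-01-16: counting 118 days forward gives 1988-05-13.

1988-05-13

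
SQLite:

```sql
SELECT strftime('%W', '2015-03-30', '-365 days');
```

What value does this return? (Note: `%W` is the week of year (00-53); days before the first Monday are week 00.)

First apply '-365 days': 2015-03-30 → 2014-03-30.
2014-03-30 is a Sunday. SQLite's %W counts Mondays since the year started; the result is 12.

12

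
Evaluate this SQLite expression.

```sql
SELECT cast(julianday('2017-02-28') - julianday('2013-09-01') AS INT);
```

29 days remain in September 2013 after the 1st (30 − 1).
Full months from October 2013 through January 2017 contribute their day counts.
Then 28 days into February 2017.
Total: 29 + 31 + 30 + 31 + 31 + 28 + 31 + 30 + 31 + 30 + 31 + 31 + 30 + 31 + 30 + 31 + 31 + 28 + 31 + 30 + 31 + 30 + 31 + 31 + 30 + 31 + 30 + 31 + 31 + 29 + 31 + 30 + 31 + 30 + 31 + 31 + 30 + 31 + 30 + 31 + 31 + 28 = 1276.

1276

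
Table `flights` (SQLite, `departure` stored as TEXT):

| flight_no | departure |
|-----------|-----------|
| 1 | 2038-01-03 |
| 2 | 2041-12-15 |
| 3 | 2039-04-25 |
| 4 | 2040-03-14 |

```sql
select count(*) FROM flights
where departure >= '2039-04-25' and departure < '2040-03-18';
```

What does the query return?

Rows in [2039-04-25, 2040-03-18): 2039-04-25, 2040-03-14 → 2 rows.

2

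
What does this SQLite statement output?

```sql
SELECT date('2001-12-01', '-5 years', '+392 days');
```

1997-12-28

Adding -5 years to 2001-12-01 gives 1996-12-01.
Applying '+392 days' to 1996-12-01: counting 392 days forward gives 1997-12-28.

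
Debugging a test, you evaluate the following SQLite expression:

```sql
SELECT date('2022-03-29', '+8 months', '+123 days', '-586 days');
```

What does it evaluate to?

2021-08-23

Adding +8 months to 2022-03-29 gives 2022-11-29.
Applying '+123 days' to 2022-11-29: counting 123 days forward gives 2023-04-01.
Applying '-586 days' to 2023-04-01: counting 586 days back gives 2021-08-23.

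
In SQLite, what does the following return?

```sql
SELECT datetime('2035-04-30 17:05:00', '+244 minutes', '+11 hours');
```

2035-05-01 08:09:00

244 minutes = 4h 4m; +244 minutes from 2035-04-30 17:05:00 is 2035-04-30 21:09:00.
+11 hours from 2035-04-30 21:09:00 is 2035-05-01 08:09:00 (crosses midnight).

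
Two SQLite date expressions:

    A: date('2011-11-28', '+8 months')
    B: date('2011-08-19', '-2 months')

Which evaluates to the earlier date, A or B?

A = 2012-07-28.
B = 2011-06-19.
B is earlier.

B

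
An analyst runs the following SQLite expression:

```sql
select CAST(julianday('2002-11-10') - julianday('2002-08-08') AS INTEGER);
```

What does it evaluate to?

23 days remain in August 2002 after the 8th (31 − 8).
September 2002: 30 days.
October 2002: 31 days.
Then 10 days into November 2002.
Total: 23 + 30 + 31 + 10 = 94.

94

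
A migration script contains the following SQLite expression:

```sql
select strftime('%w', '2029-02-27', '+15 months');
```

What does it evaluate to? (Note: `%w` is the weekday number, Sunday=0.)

First apply '+15 months': 2029-02-27 → 2030-05-27.
2030-05-27 is a Monday; with Sunday=0 that is 1.

1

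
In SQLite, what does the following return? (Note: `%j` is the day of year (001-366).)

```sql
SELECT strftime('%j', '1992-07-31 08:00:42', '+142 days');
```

First apply '+142 days': 1992-07-31 08:00:42 → 1992-12-20 08:00:42.
Day-of-year for 1992-12-20: days since 1992-01-01 inclusive = 355, zero-padded to 355.

355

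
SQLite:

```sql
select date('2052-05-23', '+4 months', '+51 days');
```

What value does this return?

Adding +4 months to 2052-05-23 gives 2052-09-23.
Applying '+51 days' to 2052-09-23: counting 51 days forward gives 2052-11-13.

2052-11-13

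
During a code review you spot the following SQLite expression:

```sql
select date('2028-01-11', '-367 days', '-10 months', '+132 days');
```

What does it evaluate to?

Applying '-367 days' to 2028-01-11: counting 367 days back gives 2027-01-09.
Adding -10 months to 2027-01-09 gives 2026-03-09.
Applying '+132 days' to 2026-03-09: counting 132 days forward gives 2026-07-19.

2026-07-19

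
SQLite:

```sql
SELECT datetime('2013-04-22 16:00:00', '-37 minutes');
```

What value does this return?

2013-04-22 15:23:00

-37 minutes from 2013-04-22 16:00:00 is 2013-04-22 15:23:00.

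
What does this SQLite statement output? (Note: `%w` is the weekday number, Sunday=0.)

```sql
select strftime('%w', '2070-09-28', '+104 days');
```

6

First apply '+104 days': 2070-09-28 → 2071-01-10.
2071-01-10 is a Saturday; with Sunday=0 that is 6.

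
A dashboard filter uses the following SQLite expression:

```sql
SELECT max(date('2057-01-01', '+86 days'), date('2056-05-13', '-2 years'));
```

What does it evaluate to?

date('2057-01-01', '+86 days') → 2057-03-28.
date('2056-05-13', '-2 years') → 2054-05-13.
Later of the two is 2057-03-28.

2057-03-28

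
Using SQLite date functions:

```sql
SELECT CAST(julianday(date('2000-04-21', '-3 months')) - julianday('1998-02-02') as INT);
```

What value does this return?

Adding -3 months to 2000-04-21 gives 2000-01-21.
26 days remain in February 1998 after the 2nd (28 − 2).
Full months from March 1998 through December 1999 contribute their day counts.
Then 21 days into January 2000.
Total: 26 + 31 + 30 + 31 + 30 + 31 + 31 + 30 + 31 + 30 + 31 + 31 + 28 + 31 + 30 + 31 + 30 + 31 + 31 + 30 + 31 + 30 + 31 + 21 = 718.

718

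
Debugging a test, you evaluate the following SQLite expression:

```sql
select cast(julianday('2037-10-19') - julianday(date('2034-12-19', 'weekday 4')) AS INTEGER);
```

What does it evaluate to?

1033

`weekday 4` advances to the next Thursday; 2034-12-19 is a Tuesday, so it moves forward to 2034-12-21.
10 days remain in December 2034 after the 21st (31 − 21).
Full months from January 2035 through September 2037 contribute their day counts.
Then 19 days into October 2037.
Total: 10 + 31 + 28 + 31 + 30 + 31 + 30 + 31 + 31 + 30 + 31 + 30 + 31 + 31 + 29 + 31 + 30 + 31 + 30 + 31 + 31 + 30 + 31 + 30 + 31 + 31 + 28 + 31 + 30 + 31 + 30 + 31 + 31 + 30 + 19 = 1033.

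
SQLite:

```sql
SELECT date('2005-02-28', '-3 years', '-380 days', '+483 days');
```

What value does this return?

Adding -3 years to 2005-02-28 gives 2002-02-28.
Applying '-380 days' to 2002-02-28: counting 380 days back gives 2001-02-13.
Applying '+483 days' to 2001-02-13: counting 483 days forward gives 2002-06-11.

2002-06-11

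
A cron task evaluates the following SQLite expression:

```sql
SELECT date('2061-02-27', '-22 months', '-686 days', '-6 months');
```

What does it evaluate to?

2056-12-10

Adding -22 months to 2061-02-27 gives 2059-04-27.
Applying '-686 days' to 2059-04-27: counting 686 days back gives 2057-06-10.
Adding -6 months to 2057-06-10 gives 2056-12-10.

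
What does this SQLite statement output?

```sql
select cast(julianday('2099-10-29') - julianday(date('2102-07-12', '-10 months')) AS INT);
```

-683

Adding -10 months to 2102-07-12 gives 2101-09-12.
2 days remain in October 2099 after the 29th (31 − 29).
Full months from November 2099 through August 2101 contribute their day counts.
Then 12 days into September 2101.
Total: 2 + 30 + 31 + 31 + 28 + 31 + 30 + 31 + 30 + 31 + 31 + 30 + 31 + 30 + 31 + 31 + 28 + 31 + 30 + 31 + 30 + 31 + 31 + 12 = 683.
The subtraction is earlier − later, so the result is −683 → -683.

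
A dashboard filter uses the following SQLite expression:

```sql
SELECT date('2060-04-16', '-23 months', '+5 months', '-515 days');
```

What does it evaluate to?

Adding -23 months to 2060-04-16 gives 2058-05-16.
Adding +5 months to 2058-05-16 gives 2058-10-16.
Applying '-515 days' to 2058-10-16: counting 515 days back gives 2057-05-19.

2057-05-19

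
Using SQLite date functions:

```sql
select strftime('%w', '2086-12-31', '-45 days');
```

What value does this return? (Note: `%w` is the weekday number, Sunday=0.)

First apply '-45 days': 2086-12-31 → 2086-11-16.
2086-11-16 is a Saturday; with Sunday=0 that is 6.

6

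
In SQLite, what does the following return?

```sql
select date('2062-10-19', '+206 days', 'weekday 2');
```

2063-05-15

Applying '+206 days' to 2062-10-19: counting 206 days forward gives 2063-05-13.
`weekday 2` advances to the next Tuesday; 2063-05-13 is a Sunday, so it moves forward to 2063-05-15.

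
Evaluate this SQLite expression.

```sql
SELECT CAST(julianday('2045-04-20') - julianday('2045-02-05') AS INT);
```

74

23 days remain in February 2045 after the 5th (28 − 5).
March 2045: 31 days.
Then 20 days into April 2045.
Total: 23 + 31 + 20 = 74.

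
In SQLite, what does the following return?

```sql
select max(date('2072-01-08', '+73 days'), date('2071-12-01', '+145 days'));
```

2072-04-24

date('2072-01-08', '+73 days') → 2072-03-21.
date('2071-12-01', '+145 days') → 2072-04-24.
Later of the two is 2072-04-24.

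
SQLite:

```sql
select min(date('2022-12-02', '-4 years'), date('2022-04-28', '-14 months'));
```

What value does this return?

2018-12-02

date('2022-12-02', '-4 years') → 2018-12-02.
date('2022-04-28', '-14 months') → 2021-02-28.
Earlier of the two is 2018-12-02.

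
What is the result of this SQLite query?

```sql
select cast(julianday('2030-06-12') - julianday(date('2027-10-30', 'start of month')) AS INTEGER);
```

`start of month` rewinds 2027-10-30 to 2027-10-01.
30 days remain in October 2027 after the 1st (31 − 1).
Full months from November 2027 through May 2030 contribute their day counts.
Then 12 days into June 2030.
Total: 30 + 30 + 31 + 31 + 29 + 31 + 30 + 31 + 30 + 31 + 31 + 30 + 31 + 30 + 31 + 31 + 28 + 31 + 30 + 31 + 30 + 31 + 31 + 30 + 31 + 30 + 31 + 31 + 28 + 31 + 30 + 31 + 12 = 985.

985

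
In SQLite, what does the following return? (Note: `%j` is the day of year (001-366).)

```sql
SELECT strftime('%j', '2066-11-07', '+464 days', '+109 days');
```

First apply '+464 days', '+109 days': 2066-11-07 → 2068-06-02.
Day-of-year for 2068-06-02: days since 2068-01-01 inclusive = 154, zero-padded to 154.

154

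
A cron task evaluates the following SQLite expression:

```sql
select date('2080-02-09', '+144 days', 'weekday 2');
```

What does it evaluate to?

2080-07-02

Applying '+144 days' to 2080-02-09: counting 144 days forward gives 2080-07-02.
`weekday 2` advances to the next Tuesday; 2080-07-02 is already a Tuesday, so it stays at 2080-07-02.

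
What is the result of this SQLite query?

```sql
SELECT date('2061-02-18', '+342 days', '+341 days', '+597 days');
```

2064-08-21

Applying '+342 days' to 2061-02-18: counting 342 days forward gives 2062-01-26.
Applying '+341 days' to 2062-01-26: counting 341 days forward gives 2063-01-02.
Applying '+597 days' to 2063-01-02: counting 597 days forward gives 2064-08-21.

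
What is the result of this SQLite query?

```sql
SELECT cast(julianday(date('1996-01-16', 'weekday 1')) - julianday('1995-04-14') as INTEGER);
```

`weekday 1` advances to the next Monday; 1996-01-16 is a Tuesday, so it moves forward to 1996-01-22.
16 days remain in April 1995 after the 14th (30 − 14).
Full months from May 1995 through December 1995 contribute their day counts.
Then 22 days into January 1996.
Total: 16 + 31 + 30 + 31 + 31 + 30 + 31 + 30 + 31 + 22 = 283.

283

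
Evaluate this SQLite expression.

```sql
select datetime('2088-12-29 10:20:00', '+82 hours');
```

+82 hours from 2088-12-29 10:20:00 is 2089-01-01 20:20:00 (crosses midnight).

2089-01-01 20:20:00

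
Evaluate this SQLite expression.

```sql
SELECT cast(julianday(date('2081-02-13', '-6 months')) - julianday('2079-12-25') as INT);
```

232

Adding -6 months to 2081-02-13 gives 2080-08-13.
6 days remain in December 2079 after the 25th (31 − 25).
Full months from January 2080 through July 2080 contribute their day counts.
Then 13 days into August 2080.
Total: 6 + 31 + 29 + 31 + 30 + 31 + 30 + 31 + 13 = 232.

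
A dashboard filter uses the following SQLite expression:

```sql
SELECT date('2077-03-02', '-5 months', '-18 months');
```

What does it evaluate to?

2075-04-02

Adding -5 months to 2077-03-02 gives 2076-10-02.
Adding -18 months to 2076-10-02 gives 2075-04-02.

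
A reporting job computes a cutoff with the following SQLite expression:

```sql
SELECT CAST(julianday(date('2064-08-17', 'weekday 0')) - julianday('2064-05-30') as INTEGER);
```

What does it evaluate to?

`weekday 0` advances to the next Sunday; 2064-08-17 is already a Sunday, so it stays at 2064-08-17.
1 day remains in May 2064 after the 30th (31 − 30).
June 2064: 30 days.
July 2064: 31 days.
Then 17 days into August 2064.
Total: 1 + 30 + 31 + 17 = 79.

79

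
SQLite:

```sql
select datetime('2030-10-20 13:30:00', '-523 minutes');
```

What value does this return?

2030-10-20 04:47:00

523 minutes = 8h 43m; -523 minutes from 2030-10-20 13:30:00 is 2030-10-20 04:47:00.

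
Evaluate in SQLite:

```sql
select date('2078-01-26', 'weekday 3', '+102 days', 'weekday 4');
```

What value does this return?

2078-05-12

`weekday 3` advances to the next Wednesday; 2078-01-26 is already a Wednesday, so it stays at 2078-01-26.
Applying '+102 days' to 2078-01-26: counting 102 days forward gives 2078-05-08.
`weekday 4` advances to the next Thursday; 2078-05-08 is a Sunday, so it moves forward to 2078-05-12.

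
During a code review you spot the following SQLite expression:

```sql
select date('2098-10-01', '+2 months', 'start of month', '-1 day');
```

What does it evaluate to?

2098-11-30

Adding +2 months to 2098-10-01 gives 2098-12-01.
`start of month` rewinds 2098-12-01 to 2098-12-01.
Going back 1 day from 2098-12-01 reaches 2098-11-30 (last day of November, 30 days).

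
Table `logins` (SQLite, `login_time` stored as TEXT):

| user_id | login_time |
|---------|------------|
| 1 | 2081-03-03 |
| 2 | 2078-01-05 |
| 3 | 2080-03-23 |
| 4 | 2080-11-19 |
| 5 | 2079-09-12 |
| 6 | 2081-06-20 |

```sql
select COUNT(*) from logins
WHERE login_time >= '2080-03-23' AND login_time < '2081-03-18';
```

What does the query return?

Rows in [2080-03-23, 2081-03-18): 2081-03-03, 2080-03-23, 2080-11-19 → 3 rows.

3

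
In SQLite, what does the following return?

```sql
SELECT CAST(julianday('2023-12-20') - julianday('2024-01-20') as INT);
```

11 days remain in December 2023 after the 20th (31 − 20).
Then 20 days into January 2024.
Total: 11 + 20 = 31.
The subtraction is earlier − later, so the result is −31 → -31.

-31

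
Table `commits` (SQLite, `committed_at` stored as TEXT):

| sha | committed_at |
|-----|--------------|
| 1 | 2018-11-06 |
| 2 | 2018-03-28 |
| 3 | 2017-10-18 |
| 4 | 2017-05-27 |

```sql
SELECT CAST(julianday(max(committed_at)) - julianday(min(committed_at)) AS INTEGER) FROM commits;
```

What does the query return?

MIN = 2017-05-27, MAX = 2018-11-06.
4 days remain in May 2017 after the 27th (31 − 27).
Full months from June 2017 through October 2018 contribute their day counts.
Then 6 days into November 2018.
Total: 4 + 30 + 31 + 31 + 30 + 31 + 30 + 31 + 31 + 28 + 31 + 30 + 31 + 30 + 31 + 31 + 30 + 31 + 6 = 528.

528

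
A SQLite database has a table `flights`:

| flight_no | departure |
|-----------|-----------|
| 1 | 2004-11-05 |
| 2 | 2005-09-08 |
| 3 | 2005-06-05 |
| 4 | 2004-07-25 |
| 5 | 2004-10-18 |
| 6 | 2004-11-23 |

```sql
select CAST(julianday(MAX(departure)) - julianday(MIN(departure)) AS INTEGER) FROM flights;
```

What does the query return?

410

MIN = 2004-07-25, MAX = 2005-09-08.
6 days remain in July 2004 after the 25th (31 − 25).
Full months from August 2004 through August 2005 contribute their day counts.
Then 8 days into September 2005.
Total: 6 + 31 + 30 + 31 + 30 + 31 + 31 + 28 + 31 + 30 + 31 + 30 + 31 + 31 + 8 = 410.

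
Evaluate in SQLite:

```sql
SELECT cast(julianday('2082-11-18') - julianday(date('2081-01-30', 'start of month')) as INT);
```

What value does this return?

686

`start of month` rewinds 2081-01-30 to 2081-01-01.
30 days remain in January 2081 after the 1st (31 − 1).
Full months from February 2081 through October 2082 contribute their day counts.
Then 18 days into November 2082.
Total: 30 + 28 + 31 + 30 + 31 + 30 + 31 + 31 + 30 + 31 + 30 + 31 + 31 + 28 + 31 + 30 + 31 + 30 + 31 + 31 + 30 + 31 + 18 = 686.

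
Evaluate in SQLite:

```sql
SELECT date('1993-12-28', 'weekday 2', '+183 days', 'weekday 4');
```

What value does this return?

1994-06-30

`weekday 2` advances to the next Tuesday; 1993-12-28 is already a Tuesday, so it stays at 1993-12-28.
Applying '+183 days' to 1993-12-28: counting 183 days forward gives 1994-06-29.
`weekday 4` advances to the next Thursday; 1994-06-29 is a Wednesday, so it moves forward to 1994-06-30.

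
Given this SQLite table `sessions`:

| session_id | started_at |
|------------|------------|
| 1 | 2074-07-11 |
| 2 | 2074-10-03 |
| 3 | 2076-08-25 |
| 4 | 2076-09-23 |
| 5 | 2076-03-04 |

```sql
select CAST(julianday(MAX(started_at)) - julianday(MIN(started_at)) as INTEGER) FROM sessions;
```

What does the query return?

MIN = 2074-07-11, MAX = 2076-09-23.
20 days remain in July 2074 after the 11th (31 − 11).
Full months from August 2074 through August 2076 contribute their day counts.
Then 23 days into September 2076.
Total: 20 + 31 + 30 + 31 + 30 + 31 + 31 + 28 + 31 + 30 + 31 + 30 + 31 + 31 + 30 + 31 + 30 + 31 + 31 + 29 + 31 + 30 + 31 + 30 + 31 + 31 + 23 = 805.

805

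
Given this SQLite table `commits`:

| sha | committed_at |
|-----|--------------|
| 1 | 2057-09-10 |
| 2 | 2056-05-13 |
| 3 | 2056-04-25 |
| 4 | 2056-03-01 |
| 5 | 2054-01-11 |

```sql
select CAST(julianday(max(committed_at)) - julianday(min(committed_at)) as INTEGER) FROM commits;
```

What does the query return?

1338

MIN = 2054-01-11, MAX = 2057-09-10.
20 days remain in January 2054 after the 11th (31 − 11).
Full months from February 2054 through August 2057 contribute their day counts.
Then 10 days into September 2057.
Total: 20 + 28 + 31 + 30 + 31 + 30 + 31 + 31 + 30 + 31 + 30 + 31 + 31 + 28 + 31 + 30 + 31 + 30 + 31 + 31 + 30 + 31 + 30 + 31 + 31 + 29 + 31 + 30 + 31 + 30 + 31 + 31 + 30 + 31 + 30 + 31 + 31 + 28 + 31 + 30 + 31 + 30 + 31 + 31 + 10 = 1338.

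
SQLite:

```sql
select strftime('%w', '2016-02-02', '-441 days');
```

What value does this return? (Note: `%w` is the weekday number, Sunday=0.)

2

First apply '-441 days': 2016-02-02 → 2014-11-18.
2014-11-18 is a Tuesday; with Sunday=0 that is 2.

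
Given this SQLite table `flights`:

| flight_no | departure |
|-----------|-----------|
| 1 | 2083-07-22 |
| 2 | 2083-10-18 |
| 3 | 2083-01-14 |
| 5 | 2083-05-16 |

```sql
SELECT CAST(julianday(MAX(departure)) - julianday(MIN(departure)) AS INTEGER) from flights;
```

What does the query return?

MIN = 2083-01-14, MAX = 2083-10-18.
17 days remain in January 2083 after the 14th (31 − 14).
Full months from February 2083 through September 2083 contribute their day counts.
Then 18 days into October 2083.
Total: 17 + 28 + 31 + 30 + 31 + 30 + 31 + 31 + 30 + 18 = 277.

277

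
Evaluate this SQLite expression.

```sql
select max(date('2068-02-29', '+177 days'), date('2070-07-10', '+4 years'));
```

2074-07-10

date('2068-02-29', '+177 days') → 2068-08-24.
date('2070-07-10', '+4 years') → 2074-07-10.
Later of the two is 2074-07-10.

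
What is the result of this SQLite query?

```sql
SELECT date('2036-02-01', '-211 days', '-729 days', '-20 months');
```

2031-11-06

Applying '-211 days' to 2036-02-01: counting 211 days back gives 2035-07-05.
Applying '-729 days' to 2035-07-05: counting 729 days back gives 2033-07-06.
Adding -20 months to 2033-07-06 gives 2031-11-06.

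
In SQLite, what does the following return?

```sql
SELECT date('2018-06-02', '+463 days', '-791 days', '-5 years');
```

2012-07-09

Applying '+463 days' to 2018-06-02: counting 463 days forward gives 2019-09-08.
Applying '-791 days' to 2019-09-08: counting 791 days back gives 2017-07-09.
Adding -5 years to 2017-07-09 gives 2012-07-09.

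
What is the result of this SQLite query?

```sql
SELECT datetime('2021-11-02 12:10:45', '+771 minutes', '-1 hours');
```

2021-11-03 00:01:45

771 minutes = 12h 51m; +771 minutes from 2021-11-02 12:10:45 is 2021-11-03 01:01:45 (crosses midnight).
-1 hours from 2021-11-03 01:01:45 is 2021-11-03 00:01:45.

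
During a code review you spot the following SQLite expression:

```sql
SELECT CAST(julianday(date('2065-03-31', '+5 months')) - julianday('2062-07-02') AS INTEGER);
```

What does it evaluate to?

1156

Adding +5 months to 2065-03-31 gives 2065-08-31.
29 days remain in July 2062 after the 2nd (31 − 2).
Full months from August 2062 through July 2065 contribute their day counts.
Then 31 days into August 2065.
Total: 29 + 31 + 30 + 31 + 30 + 31 + 31 + 28 + 31 + 30 + 31 + 30 + 31 + 31 + 30 + 31 + 30 + 31 + 31 + 29 + 31 + 30 + 31 + 30 + 31 + 31 + 30 + 31 + 30 + 31 + 31 + 28 + 31 + 30 + 31 + 30 + 31 + 31 = 1156.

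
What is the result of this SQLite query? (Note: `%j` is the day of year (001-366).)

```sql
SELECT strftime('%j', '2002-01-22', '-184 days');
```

203

First apply '-184 days': 2002-01-22 → 2001-07-22.
Day-of-year for 2001-07-22: days since 2001-01-01 inclusive = 203, zero-padded to 203.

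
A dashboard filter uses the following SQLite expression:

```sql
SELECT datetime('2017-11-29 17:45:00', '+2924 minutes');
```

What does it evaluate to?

2017-12-01 18:29:00

2924 minutes = 48h 44m; +2924 minutes from 2017-11-29 17:45:00 is 2017-12-01 18:29:00 (crosses midnight).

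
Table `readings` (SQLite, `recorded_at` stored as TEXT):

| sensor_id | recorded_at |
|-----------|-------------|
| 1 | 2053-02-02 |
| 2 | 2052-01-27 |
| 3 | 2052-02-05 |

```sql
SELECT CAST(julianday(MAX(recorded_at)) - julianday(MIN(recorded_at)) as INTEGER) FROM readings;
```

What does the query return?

372

MIN = 2052-01-27, MAX = 2053-02-02.
4 days remain in January 2052 after the 27th (31 − 27).
Full months from February 2052 through January 2053 contribute their day counts.
Then 2 days into February 2053.
Total: 4 + 29 + 31 + 30 + 31 + 30 + 31 + 31 + 30 + 31 + 30 + 31 + 31 + 2 = 372.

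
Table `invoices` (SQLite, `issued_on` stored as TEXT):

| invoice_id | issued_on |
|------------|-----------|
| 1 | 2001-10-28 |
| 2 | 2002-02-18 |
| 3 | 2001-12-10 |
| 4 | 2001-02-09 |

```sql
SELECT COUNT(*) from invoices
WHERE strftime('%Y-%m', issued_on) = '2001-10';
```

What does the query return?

1

Rows with year-month 2001-10: 2001-10-28 → 1.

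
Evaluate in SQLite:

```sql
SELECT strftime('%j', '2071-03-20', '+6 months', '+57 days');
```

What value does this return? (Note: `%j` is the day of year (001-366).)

First apply '+6 months', '+57 days': 2071-03-20 → 2071-11-16.
Day-of-year for 2071-11-16: days since 2071-01-01 inclusive = 320, zero-padded to 320.

320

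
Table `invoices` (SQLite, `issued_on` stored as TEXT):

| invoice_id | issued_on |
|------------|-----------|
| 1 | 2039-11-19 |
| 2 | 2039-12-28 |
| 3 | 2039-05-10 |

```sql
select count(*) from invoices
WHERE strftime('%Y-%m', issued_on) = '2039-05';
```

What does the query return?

1

Rows with year-month 2039-05: 2039-05-10 → 1.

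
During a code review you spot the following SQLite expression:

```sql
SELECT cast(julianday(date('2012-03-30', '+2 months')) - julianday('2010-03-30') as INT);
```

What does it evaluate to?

Adding +2 months to 2012-03-30 gives 2012-05-30.
1 day remains in March 2010 after the 30th (31 − 30).
Full months from April 2010 through April 2012 contribute their day counts.
Then 30 days into May 2012.
Total: 1 + 30 + 31 + 30 + 31 + 31 + 30 + 31 + 30 + 31 + 31 + 28 + 31 + 30 + 31 + 30 + 31 + 31 + 30 + 31 + 30 + 31 + 31 + 29 + 31 + 30 + 30 = 792.

792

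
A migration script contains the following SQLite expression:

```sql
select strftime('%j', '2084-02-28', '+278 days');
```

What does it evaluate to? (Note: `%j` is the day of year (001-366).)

337

First apply '+278 days': 2084-02-28 → 2084-12-02.
Day-of-year for 2084-12-02: days since 2084-01-01 inclusive = 337, zero-padded to 337.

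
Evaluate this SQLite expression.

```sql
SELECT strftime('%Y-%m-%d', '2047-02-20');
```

`%Y-%m-%d` extracts the ISO date: 2047-02-20.

2047-02-20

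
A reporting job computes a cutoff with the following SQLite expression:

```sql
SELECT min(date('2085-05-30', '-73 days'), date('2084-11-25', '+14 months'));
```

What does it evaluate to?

date('2085-05-30', '-73 days') → 2085-03-18.
date('2084-11-25', '+14 months') → 2086-01-25.
Earlier of the two is 2085-03-18.

2085-03-18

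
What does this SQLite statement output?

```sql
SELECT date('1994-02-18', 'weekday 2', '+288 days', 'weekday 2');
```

1994-12-13

`weekday 2` advances to the next Tuesday; 1994-02-18 is a Friday, so it moves forward to 1994-02-22.
Applying '+288 days' to 1994-02-22: counting 288 days forward gives 1994-12-07.
`weekday 2` advances to the next Tuesday; 1994-12-07 is a Wednesday, so it moves forward to 1994-12-13.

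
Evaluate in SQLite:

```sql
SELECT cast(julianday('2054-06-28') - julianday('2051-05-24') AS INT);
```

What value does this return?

1131

7 days remain in May 2051 after the 24th (31 − 24).
Full months from June 2051 through May 2054 contribute their day counts.
Then 28 days into June 2054.
Total: 7 + 30 + 31 + 31 + 30 + 31 + 30 + 31 + 31 + 29 + 31 + 30 + 31 + 30 + 31 + 31 + 30 + 31 + 30 + 31 + 31 + 28 + 31 + 30 + 31 + 30 + 31 + 31 + 30 + 31 + 30 + 31 + 31 + 28 + 31 + 30 + 31 + 28 = 1131.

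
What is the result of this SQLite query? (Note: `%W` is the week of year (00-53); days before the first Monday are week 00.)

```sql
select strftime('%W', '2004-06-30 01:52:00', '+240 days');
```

08

First apply '+240 days': 2004-06-30 01:52:00 → 2005-02-25 01:52:00.
2005-02-25 is a Friday. SQLite's %W counts Mondays since the year started; the result is 08.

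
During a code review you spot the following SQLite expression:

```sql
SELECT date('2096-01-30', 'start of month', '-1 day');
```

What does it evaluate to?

2095-12-31

`start of month` rewinds 2096-01-30 to 2096-01-01.
Going back 1 day from 2096-01-01 reaches 2095-12-31 (last day of December, 31 days).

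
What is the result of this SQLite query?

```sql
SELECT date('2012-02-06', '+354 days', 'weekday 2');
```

Applying '+354 days' to 2012-02-06: counting 354 days forward gives 2013-01-25.
`weekday 2` advances to the next Tuesday; 2013-01-25 is a Friday, so it moves forward to 2013-01-29.

2013-01-29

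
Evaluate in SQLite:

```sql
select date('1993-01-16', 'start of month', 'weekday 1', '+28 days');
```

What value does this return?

`start of month` rewinds 1993-01-16 to 1993-01-01.
`weekday 1` advances to the next Monday; 1993-01-01 is a Friday, so it moves forward to 1993-01-04.
January 1993 has 31 days; 27 remain after the 4th, so 28 days reach 1993-02-01.

1993-02-01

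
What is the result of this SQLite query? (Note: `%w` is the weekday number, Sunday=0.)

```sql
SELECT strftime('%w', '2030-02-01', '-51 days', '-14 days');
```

First apply '-51 days', '-14 days': 2030-02-01 → 2029-11-28.
2029-11-28 is a Wednesday; with Sunday=0 that is 3.

3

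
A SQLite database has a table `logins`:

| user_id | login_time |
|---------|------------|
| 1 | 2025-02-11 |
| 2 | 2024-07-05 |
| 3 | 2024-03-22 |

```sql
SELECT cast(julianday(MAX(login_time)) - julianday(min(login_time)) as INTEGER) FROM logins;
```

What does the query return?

326

MIN = 2024-03-22, MAX = 2025-02-11.
9 days remain in March 2024 after the 22nd (31 − 22).
Full months from April 2024 through January 2025 contribute their day counts.
Then 11 days into February 2025.
Total: 9 + 30 + 31 + 30 + 31 + 31 + 30 + 31 + 30 + 31 + 31 + 11 = 326.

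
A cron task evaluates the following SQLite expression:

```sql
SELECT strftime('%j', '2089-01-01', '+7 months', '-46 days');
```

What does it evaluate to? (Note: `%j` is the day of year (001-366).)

First apply '+7 months', '-46 days': 2089-01-01 → 2089-06-16.
Day-of-year for 2089-06-16: days since 2089-01-01 inclusive = 167, zero-padded to 167.

167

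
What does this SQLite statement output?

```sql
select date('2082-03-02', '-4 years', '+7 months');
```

Adding -4 years to 2082-03-02 gives 2078-03-02.
Adding +7 months to 2078-03-02 gives 2078-10-02.

2078-10-02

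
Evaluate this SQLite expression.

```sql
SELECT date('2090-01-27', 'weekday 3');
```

`weekday 3` advances to the next Wednesday; 2090-01-27 is a Friday, so it moves forward to 2090-02-01.

2090-02-01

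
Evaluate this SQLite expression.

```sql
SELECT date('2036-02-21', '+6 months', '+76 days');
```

2036-11-05

Adding +6 months to 2036-02-21 gives 2036-08-21.
Applying '+76 days' to 2036-08-21: counting 76 days forward gives 2036-11-05.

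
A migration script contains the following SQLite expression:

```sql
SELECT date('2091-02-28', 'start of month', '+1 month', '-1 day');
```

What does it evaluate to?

2091-02-28

`start of month` rewinds 2091-02-28 to 2091-02-01.
Adding +1 month to 2091-02-01 gives 2091-03-01.
Going back 1 day from 2091-03-01 reaches 2091-02-28 (last day of February, 28 days).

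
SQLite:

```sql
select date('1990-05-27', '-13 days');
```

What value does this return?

1990-05-14

Going back 13 days within May lands on 1990-05-14.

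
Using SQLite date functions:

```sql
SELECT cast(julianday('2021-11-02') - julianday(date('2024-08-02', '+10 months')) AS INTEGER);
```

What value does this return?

Adding +10 months to 2024-08-02 gives 2025-06-02.
28 days remain in November 2021 after the 2nd (30 − 2).
Full months from December 2021 through May 2025 contribute their day counts.
Then 2 days into June 2025.
Total: 28 + 31 + 31 + 28 + 31 + 30 + 31 + 30 + 31 + 31 + 30 + 31 + 30 + 31 + 31 + 28 + 31 + 30 + 31 + 30 + 31 + 31 + 30 + 31 + 30 + 31 + 31 + 29 + 31 + 30 + 31 + 30 + 31 + 31 + 30 + 31 + 30 + 31 + 31 + 28 + 31 + 30 + 31 + 2 = 1308.
The subtraction is earlier − later, so the result is −1308 → -1308.

-1308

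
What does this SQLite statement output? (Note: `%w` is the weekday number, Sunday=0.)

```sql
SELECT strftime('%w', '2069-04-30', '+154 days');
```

First apply '+154 days': 2069-04-30 → 2069-10-01.
2069-10-01 is a Tuesday; with Sunday=0 that is 2.

2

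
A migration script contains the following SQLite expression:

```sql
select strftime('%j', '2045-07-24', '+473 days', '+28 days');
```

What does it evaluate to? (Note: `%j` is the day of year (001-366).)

First apply '+473 days', '+28 days': 2045-07-24 → 2046-12-07.
Day-of-year for 2046-12-07: days since 2046-01-01 inclusive = 341, zero-padded to 341.

341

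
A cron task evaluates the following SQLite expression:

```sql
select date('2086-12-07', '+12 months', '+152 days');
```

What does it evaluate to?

Adding +12 months to 2086-12-07 gives 2087-12-07.
Applying '+152 days' to 2087-12-07: counting 152 days forward gives 2088-05-07.

2088-05-07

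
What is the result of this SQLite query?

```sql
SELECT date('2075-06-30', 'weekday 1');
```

`weekday 1` advances to the next Monday; 2075-06-30 is a Sunday, so it moves forward to 2075-07-01.

2075-07-01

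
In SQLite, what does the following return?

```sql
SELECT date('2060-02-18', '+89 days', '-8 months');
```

2059-09-17

Applying '+89 days' to 2060-02-18: counting 89 days forward gives 2060-05-17.
Adding -8 months to 2060-05-17 gives 2059-09-17.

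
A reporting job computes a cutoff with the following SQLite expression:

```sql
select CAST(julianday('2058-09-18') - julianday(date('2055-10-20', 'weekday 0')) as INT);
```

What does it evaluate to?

`weekday 0` advances to the next Sunday; 2055-10-20 is a Wednesday, so it moves forward to 2055-10-24.
7 days remain in October 2055 after the 24th (31 − 24).
Full months from November 2055 through August 2058 contribute their day counts.
Then 18 days into September 2058.
Total: 7 + 30 + 31 + 31 + 29 + 31 + 30 + 31 + 30 + 31 + 31 + 30 + 31 + 30 + 31 + 31 + 28 + 31 + 30 + 31 + 30 + 31 + 31 + 30 + 31 + 30 + 31 + 31 + 28 + 31 + 30 + 31 + 30 + 31 + 31 + 18 = 1060.

1060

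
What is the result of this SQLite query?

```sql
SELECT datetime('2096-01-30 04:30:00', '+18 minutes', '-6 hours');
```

2096-01-29 22:48:00

+18 minutes from 2096-01-30 04:30:00 is 2096-01-30 04:48:00.
-6 hours from 2096-01-30 04:48:00 is 2096-01-29 22:48:00 (crosses midnight).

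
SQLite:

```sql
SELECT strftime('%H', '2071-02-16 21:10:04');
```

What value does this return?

`%H` extracts the 2-digit hour (00-23): 21.

21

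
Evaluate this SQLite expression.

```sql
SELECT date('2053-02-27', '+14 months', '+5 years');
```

Adding +14 months to 2053-02-27 gives 2054-04-27.
Adding +5 years to 2054-04-27 gives 2059-04-27.

2059-04-27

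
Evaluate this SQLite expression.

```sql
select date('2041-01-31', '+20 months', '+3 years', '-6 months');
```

Adding +20 months to 2041-01-31 targets 2042-09-31. September 2042 has only 30 days, so SQLite normalizes the 1-day overflow forward to 2042-10-01.
Adding +3 years to 2042-10-01 gives 2045-10-01.
Adding -6 months to 2045-10-01 gives 2045-04-01.

2045-04-01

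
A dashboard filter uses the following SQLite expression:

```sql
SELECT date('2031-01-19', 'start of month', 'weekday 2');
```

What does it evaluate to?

2031-01-07

`start of month` rewinds 2031-01-19 to 2031-01-01.
`weekday 2` advances to the next Tuesday; 2031-01-01 is a Wednesday, so it moves forward to 2031-01-07.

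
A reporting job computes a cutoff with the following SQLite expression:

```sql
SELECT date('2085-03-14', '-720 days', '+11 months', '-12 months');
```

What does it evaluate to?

2083-02-25

Applying '-720 days' to 2085-03-14: counting 720 days back gives 2083-03-25.
Adding +11 months to 2083-03-25 gives 2084-02-25.
Adding -12 months to 2084-02-25 gives 2083-02-25.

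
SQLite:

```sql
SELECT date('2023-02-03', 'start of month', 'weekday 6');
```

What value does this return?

2023-02-04

`start of month` rewinds 2023-02-03 to 2023-02-01.
`weekday 6` advances to the next Saturday; 2023-02-01 is a Wednesday, so it moves forward to 2023-02-04.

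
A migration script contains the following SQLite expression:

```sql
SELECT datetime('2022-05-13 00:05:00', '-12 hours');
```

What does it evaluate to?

2022-05-12 12:05:00

-12 hours from 2022-05-13 00:05:00 is 2022-05-12 12:05:00 (crosses midnight).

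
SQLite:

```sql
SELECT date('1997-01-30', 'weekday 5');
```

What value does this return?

1997-01-31

`weekday 5` advances to the next Friday; 1997-01-30 is a Thursday, so it moves forward to 1997-01-31.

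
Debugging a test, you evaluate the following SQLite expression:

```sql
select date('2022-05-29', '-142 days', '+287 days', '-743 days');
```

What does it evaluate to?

2020-10-08

Applying '-142 days' to 2022-05-29: counting 142 days back gives 2022-01-07.
Applying '+287 days' to 2022-01-07: counting 287 days forward gives 2022-10-21.
Applying '-743 days' to 2022-10-21: counting 743 days back gives 2020-10-08.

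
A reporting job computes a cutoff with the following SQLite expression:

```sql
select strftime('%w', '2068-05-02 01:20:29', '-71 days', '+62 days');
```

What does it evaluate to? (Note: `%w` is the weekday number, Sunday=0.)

First apply '-71 days', '+62 days': 2068-05-02 01:20:29 → 2068-04-23 01:20:29.
2068-04-23 is a Monday; with Sunday=0 that is 1.

1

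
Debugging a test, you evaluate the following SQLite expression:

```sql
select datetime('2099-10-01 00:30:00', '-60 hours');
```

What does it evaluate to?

2099-09-28 12:30:00

-60 hours from 2099-10-01 00:30:00 is 2099-09-28 12:30:00 (crosses midnight).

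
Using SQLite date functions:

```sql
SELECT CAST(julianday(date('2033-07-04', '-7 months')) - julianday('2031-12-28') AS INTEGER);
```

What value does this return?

342

Adding -7 months to 2033-07-04 gives 2032-12-04.
3 days remain in December 2031 after the 28th (31 − 28).
Full months from January 2032 through November 2032 contribute their day counts.
Then 4 days into December 2032.
Total: 3 + 31 + 29 + 31 + 30 + 31 + 30 + 31 + 31 + 30 + 31 + 30 + 4 = 342.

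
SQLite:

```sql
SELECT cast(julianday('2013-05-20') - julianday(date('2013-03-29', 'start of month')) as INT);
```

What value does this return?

80

`start of month` rewinds 2013-03-29 to 2013-03-01.
30 days remain in March 2013 after the 1st (31 − 1).
April 2013: 30 days.
Then 20 days into May 2013.
Total: 30 + 30 + 20 = 80.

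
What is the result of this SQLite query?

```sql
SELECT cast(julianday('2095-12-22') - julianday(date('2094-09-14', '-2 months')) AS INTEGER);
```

526

Adding -2 months to 2094-09-14 gives 2094-07-14.
17 days remain in July 2094 after the 14th (31 − 14).
Full months from August 2094 through November 2095 contribute their day counts.
Then 22 days into December 2095.
Total: 17 + 31 + 30 + 31 + 30 + 31 + 31 + 28 + 31 + 30 + 31 + 30 + 31 + 31 + 30 + 31 + 30 + 22 = 526.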